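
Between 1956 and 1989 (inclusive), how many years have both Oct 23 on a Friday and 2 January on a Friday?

4

Check each year's weekday for Oct 23 and 2 January:
  1956: Tue/Mon  1957: Wed/Wed  1958: Thu/Thu  1959: Fri/Fri ✓  1960: Sun/Sat  1961: Mon/Mon  1962: Tue/Tue  1963: Wed/Wed  1964: Fri/Thu  1965: Sat/Sat  1966: Sun/Sun  1967: Mon/Mon  1968: Wed/Tue  1969: Thu/Thu  …(6 more)…  1976: Sat/Fri  1977: Sun/Sun  1978: Mon/Mon  1979: Tue/Tue  1980: Thu/Wed  1981: Fri/Fri ✓  1982: Sat/Sat  1983: Sun/Sun  1984: Tue/Mon  1985: Wed/Wed  1986: Thu/Thu  1987: Fri/Fri ✓  1988: Sun/Sat  1989: Mon/Mon
Both conditions hold in: 1959, 1970, 1981, 1987 — 4.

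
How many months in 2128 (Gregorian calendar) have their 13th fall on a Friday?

2

Check the 13th of each month of 2128: Jan 13: Tue, Feb 13: Fri, Mar 13: Sat, Apr 13: Tue, May 13: Thu, Jun 13: Sun, Jul 13: Tue, Aug 13: Fri, Sep 13: Mon, Oct 13: Wed, Nov 13: Sat, Dec 13: Mon.
Friday occurs in February, August — 2 months.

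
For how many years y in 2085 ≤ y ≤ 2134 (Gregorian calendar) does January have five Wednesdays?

21

January has 31 days; it has five Wednesdays when Wednesday falls among the first (month-length − 28) days — i.e. when January 1 is one of Wednesday/Tuesday/Monday.
January 1 by year: 2085:Mon✓ 2086:Tue✓ 2087:Wed✓ 2088:Thu 2089:Sat 2090:Sun 2091:Mon✓ 2092:Tue✓ 2093:Thu 2094:Fri 2095:Sat 2096:Sun 2097:Tue✓ 2098:Wed✓ 2099:Thu …(20 more)… 2120:Mon✓ 2121:Wed✓ 2122:Thu 2123:Fri 2124:Sat 2125:Mon✓ 2126:Tue✓ 2127:Wed✓ 2128:Thu 2129:Sat 2130:Sun 2131:Mon✓ 2132:Tue✓ 2133:Thu 2134:Fri
Years with five Wednesdays: 2085, 2086, 2087, 2091, 2092, 2097, 2098, 2103, 2104, 2109, 2110, 2114, 2115, 2116, 2120, 2121, 2125, 2126, 2127, 2131, 2132 → 21.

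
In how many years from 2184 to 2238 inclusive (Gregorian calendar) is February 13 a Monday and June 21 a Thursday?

Check each year's weekday for February 13 and June 21:
  2184: Fri/Mon  2185: Sun/Tue  2186: Mon/Wed  2187: Tue/Thu  2188: Wed/Sat  2189: Fri/Sun  2190: Sat/Mon  2191: Sun/Tue  2192: Mon/Thu ✓  2193: Wed/Fri  2194: Thu/Sat  2195: Fri/Sun  2196: Sat/Tue  2197: Mon/Wed  …(27 more)…  2225: Sun/Tue  2226: Mon/Wed  2227: Tue/Thu  2228: Wed/Sat  2229: Fri/Sun  2230: Sat/Mon  2231: Sun/Tue  2232: Mon/Thu ✓  2233: Wed/Fri  2234: Thu/Sat  2235: Fri/Sun  2236: Sat/Tue  2237: Mon/Wed  2238: Tue/Thu
Both conditions hold in: 2192, 2204, 2232 — 3.

3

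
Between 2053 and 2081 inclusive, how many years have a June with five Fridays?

June has 30 days; it has five Fridays when Friday falls among the first (month-length − 28) days — i.e. when June 1 is one of Friday/Thursday.
June 1 by year: 2053:Sun 2054:Mon 2055:Tue 2056:Thu✓ 2057:Fri✓ 2058:Sat 2059:Sun 2060:Tue 2061:Wed 2062:Thu✓ 2063:Fri✓ 2064:Sun 2065:Mon 2066:Tue 2067:Wed 2068:Fri✓ 2069:Sat 2070:Sun 2071:Mon 2072:Wed 2073:Thu✓ 2074:Fri✓ 2075:Sat 2076:Mon 2077:Tue 2078:Wed 2079:Thu✓ 2080:Sat 2081:Sun
Years with five Fridays: 2056, 2057, 2062, 2063, 2068, 2073, 2074, 2079 → 8.

8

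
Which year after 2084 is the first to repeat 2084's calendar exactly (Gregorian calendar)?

2124

Two years share a calendar iff Jan 1 falls on the same weekday and both are leap or both are common. 2084: Jan 1 is Saturday, leap year.
2085: Jan 1 Monday, common
2086: Jan 1 Tuesday, common
2087: Jan 1 Wednesday, common
2088: Jan 1 Thursday, leap
2089: Jan 1 Saturday, common
2090: Jan 1 Sunday, common
2091: Jan 1 Monday, common
2092: Jan 1 Tuesday, leap
2093: Jan 1 Thursday, common
2094: Jan 1 Friday, common
2095: Jan 1 Saturday, common
2096: Jan 1 Sunday, leap
2097: Jan 1 Tuesday, common
2098: Jan 1 Wednesday, common
2099: Jan 1 Thursday, common
2100: Jan 1 Friday, common
2101: Jan 1 Saturday, common
2102: Jan 1 Sunday, common
2103: Jan 1 Monday, common
2104: Jan 1 Tuesday, leap
2105: Jan 1 Thursday, common
2106: Jan 1 Friday, common
2107: Jan 1 Saturday, common
2108: Jan 1 Sunday, leap
2109: Jan 1 Tuesday, common
2110: Jan 1 Wednesday, common
2111: Jan 1 Thursday, common
2112: Jan 1 Friday, leap
2113: Jan 1 Sunday, common
2114: Jan 1 Monday, common
2115: Jan 1 Tuesday, common
2116: Jan 1 Wednesday, leap
2117: Jan 1 Friday, common
2118: Jan 1 Saturday, common
2119: Jan 1 Sunday, common
2120: Jan 1 Monday, leap
2121: Jan 1 Wednesday, common
2122: Jan 1 Thursday, common
2123: Jan 1 Friday, common
2124: Jan 1 Saturday, leap
2124 matches on both conditions.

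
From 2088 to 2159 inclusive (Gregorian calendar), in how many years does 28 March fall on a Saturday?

Track 28 March's weekday year by year (advancing +1, or +2 across a Feb 29):
  2088: Sun  2089: Mon (+1)  2090: Tue (+1)  2091: Wed (+1)  2092: Fri (+2)
  2093: Sat (+1) ✓  2094: Sun (+1)  2095: Mon (+1)  2096: Wed (+2)  2097: Thu (+1)
  2098: Fri (+1)  2099: Sat (+1) ✓  2100: Sun (+1)  2101: Mon (+1)  … (44 more years) …
  2146: Mon (+1)  2147: Tue (+1)  2148: Thu (+2)  2149: Fri (+1)  2150: Sat (+1) ✓
  2151: Sun (+1)  2152: Tue (+2)  2153: Wed (+1)  2154: Thu (+1)  2155: Fri (+1)
  2156: Sun (+2)  2157: Mon (+1)  2158: Tue (+1)  2159: Wed (+1)
Saturday years: 2093, 2099, 2105, 2111, 2116, 2122, 2133, 2139, 2144, 2150 — 10 in total.

10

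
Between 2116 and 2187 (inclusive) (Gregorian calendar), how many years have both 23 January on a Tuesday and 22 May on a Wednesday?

Check each year's weekday for 23 January and 22 May:
  2116: Thu/Fri  2117: Sat/Sat  2118: Sun/Sun  2119: Mon/Mon  2120: Tue/Wed ✓  2121: Thu/Thu  2122: Fri/Fri  2123: Sat/Sat  2124: Sun/Mon  2125: Tue/Tue  2126: Wed/Wed  2127: Thu/Thu  2128: Fri/Sat  2129: Sun/Sun  …(44 more)…  2174: Sun/Sun  2175: Mon/Mon  2176: Tue/Wed ✓  2177: Thu/Thu  2178: Fri/Fri  2179: Sat/Sat  2180: Sun/Mon  2181: Tue/Tue  2182: Wed/Wed  2183: Thu/Thu  2184: Fri/Sat  2185: Sun/Sun  2186: Mon/Mon  2187: Tue/Tue
Both conditions hold in: 2120, 2148, 2176 — 3.

3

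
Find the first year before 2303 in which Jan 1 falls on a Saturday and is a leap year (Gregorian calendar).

Jan 1 advances by 2 weekdays after a leap year and by 1 after a common year.
2303: Jan 1 is Thursday.
2302: Wednesday
2301: Tuesday
2300: Monday
2299: Sunday
2298: Saturday
2297: Friday
2296: Wednesday (leap)
2295: Tuesday
2294: Monday
2293: Sunday
2292: Friday (leap)
2291: Thursday
2290: Wednesday
2289: Tuesday
2288: Sunday (leap)
2287: Saturday
2286: Friday
2285: Thursday
2284: Tuesday (leap)
2283: Monday
2282: Sunday
2281: Saturday
2280: Thursday (leap)
2279: Wednesday
2278: Tuesday
2277: Monday
2276: Saturday (leap)
2276 begins on a Saturday and is a leap year.

2276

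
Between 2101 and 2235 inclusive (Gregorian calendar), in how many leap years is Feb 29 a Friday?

5

Leap years in 2101–2235: 32 of them.
Feb 29 weekday advances by 5 (mod 7) from one leap year to the next four years later (or differs when a century non-leap intervenes).
Leap-day weekdays: 2104:Fri✓ 2108:Wed 2112:Mon 2116:Sat 2120:Thu 2124:Tue 2128:Sun 2132:Fri✓ 2136:Wed 2140:Mon 2144:Sat 2148:Thu 2152:Tue …(6 more)… 2180:Tue 2184:Sun 2188:Fri✓ 2192:Wed 2196:Mon 2204:Wed 2208:Mon 2212:Sat 2216:Thu 2220:Tue 2224:Sun 2228:Fri✓ 2232:Wed
Friday: 2104, 2132, 2160, 2188, 2228 → 5.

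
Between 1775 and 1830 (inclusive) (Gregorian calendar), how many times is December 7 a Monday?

8

Track December 7's weekday year by year (advancing +1, or +2 across a Feb 29):
  1775: Thu  1776: Sat (+2)  1777: Sun (+1)  1778: Mon (+1) ✓  1779: Tue (+1)
  1780: Thu (+2)  1781: Fri (+1)  1782: Sat (+1)  1783: Sun (+1)  1784: Tue (+2)
  1785: Wed (+1)  1786: Thu (+1)  1787: Fri (+1)  1788: Sun (+2)  … (28 more years) …
  1817: Sun (+1)  1818: Mon (+1) ✓  1819: Tue (+1)  1820: Thu (+2)  1821: Fri (+1)
  1822: Sat (+1)  1823: Sun (+1)  1824: Tue (+2)  1825: Wed (+1)  1826: Thu (+1)
  1827: Fri (+1)  1828: Sun (+2)  1829: Mon (+1) ✓  1830: Tue (+1)
Monday years: 1778, 1789, 1795, 1801, 1807, 1812, 1818, 1829 — 8 in total.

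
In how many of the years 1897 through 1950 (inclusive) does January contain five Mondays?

January has 31 days; it has five Mondays when Monday falls among the first (month-length − 28) days — i.e. when January 1 is one of Monday/Sunday/Saturday.
January 1 by year: 1897:Fri 1898:Sat✓ 1899:Sun✓ 1900:Mon✓ 1901:Tue 1902:Wed 1903:Thu 1904:Fri 1905:Sun✓ 1906:Mon✓ 1907:Tue 1908:Wed 1909:Fri 1910:Sat✓ 1911:Sun✓ …(24 more)… 1936:Wed 1937:Fri 1938:Sat✓ 1939:Sun✓ 1940:Mon✓ 1941:Wed 1942:Thu 1943:Fri 1944:Sat✓ 1945:Mon✓ 1946:Tue 1947:Wed 1948:Thu 1949:Sat✓ 1950:Sun✓
Years with five Mondays: 1898, 1899, 1900, 1905, 1906, 1910, 1911, 1912, 1916, 1917, 1921, 1922, 1923, 1927, 1928, 1933, 1934, 1938, 1939, 1940, 1944, 1945, 1949, 1950 → 24.

24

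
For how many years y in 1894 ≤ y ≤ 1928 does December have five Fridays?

15

December has 31 days; it has five Fridays when Friday falls among the first (month-length − 28) days — i.e. when December 1 is one of Friday/Thursday/Wednesday.
December 1 by year: 1894:Sat 1895:Sun 1896:Tue 1897:Wed✓ 1898:Thu✓ 1899:Fri✓ 1900:Sat 1901:Sun 1902:Mon 1903:Tue 1904:Thu✓ 1905:Fri✓ 1906:Sat 1907:Sun 1908:Tue …(5 more)… 1914:Tue 1915:Wed✓ 1916:Fri✓ 1917:Sat 1918:Sun 1919:Mon 1920:Wed✓ 1921:Thu✓ 1922:Fri✓ 1923:Sat 1924:Mon 1925:Tue 1926:Wed✓ 1927:Thu✓ 1928:Sat
Years with five Fridays: 1897, 1898, 1899, 1904, 1905, 1909, 1910, 1911, 1915, 1916, 1920, 1921, 1922, 1926, 1927 → 15.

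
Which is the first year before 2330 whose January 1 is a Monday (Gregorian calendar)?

Jan 1 advances by 2 weekdays after a leap year and by 1 after a common year.
2330: Jan 1 is Wednesday.
2329: Tuesday
2328: Sunday (leap)
2327: Saturday
2326: Friday
2325: Thursday
2324: Tuesday (leap)
2323: Monday
2323 begins on a Monday

2323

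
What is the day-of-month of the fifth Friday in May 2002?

31

May 1, 2002 is a Wednesday, so the first Friday is the 3rd.
The fifth Friday is 3 + 28 = 31.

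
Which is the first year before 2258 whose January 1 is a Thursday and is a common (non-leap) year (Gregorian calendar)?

2257

Jan 1 advances by 2 weekdays after a leap year and by 1 after a common year.
2258: Jan 1 is Friday.
2257: Thursday
2257 begins on a Thursday and is a common year.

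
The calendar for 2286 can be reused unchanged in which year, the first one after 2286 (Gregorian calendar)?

2297

Two years share a calendar iff Jan 1 falls on the same weekday and both are leap or both are common. 2286: Jan 1 is Friday, common year.
2287: Jan 1 Saturday, common
2288: Jan 1 Sunday, leap
2289: Jan 1 Tuesday, common
2290: Jan 1 Wednesday, common
2291: Jan 1 Thursday, common
2292: Jan 1 Friday, leap
2293: Jan 1 Sunday, common
2294: Jan 1 Monday, common
2295: Jan 1 Tuesday, common
2296: Jan 1 Wednesday, leap
2297: Jan 1 Friday, common
2297 matches on both conditions.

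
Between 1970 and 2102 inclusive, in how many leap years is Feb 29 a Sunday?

5

Leap years in 1970–2102: 32 of them.
Feb 29 weekday advances by 5 (mod 7) from one leap year to the next four years later (or differs when a century non-leap intervenes).
Leap-day weekdays: 1972:Tue 1976:Sun✓ 1980:Fri 1984:Wed 1988:Mon 1992:Sat 1996:Thu 2000:Tue 2004:Sun✓ 2008:Fri 2012:Wed 2016:Mon 2020:Sat …(6 more)… 2048:Sat 2052:Thu 2056:Tue 2060:Sun✓ 2064:Fri 2068:Wed 2072:Mon 2076:Sat 2080:Thu 2084:Tue 2088:Sun✓ 2092:Fri 2096:Wed
Sunday: 1976, 2004, 2032, 2060, 2088 → 5.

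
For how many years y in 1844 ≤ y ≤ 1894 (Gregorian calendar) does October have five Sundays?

21

October has 31 days; it has five Sundays when Sunday falls among the first (month-length − 28) days — i.e. when October 1 is one of Sunday/Saturday/Friday.
October 1 by year: 1844:Tue 1845:Wed 1846:Thu 1847:Fri✓ 1848:Sun✓ 1849:Mon 1850:Tue 1851:Wed 1852:Fri✓ 1853:Sat✓ 1854:Sun✓ 1855:Mon 1856:Wed 1857:Thu 1858:Fri✓ …(21 more)… 1880:Fri✓ 1881:Sat✓ 1882:Sun✓ 1883:Mon 1884:Wed 1885:Thu 1886:Fri✓ 1887:Sat✓ 1888:Mon 1889:Tue 1890:Wed 1891:Thu 1892:Sat✓ 1893:Sun✓ 1894:Mon
Years with five Sundays: 1847, 1848, 1852, 1853, 1854, 1858, 1859, 1864, 1865, 1869, 1870, 1871, 1875, 1876, 1880, 1881, 1882, 1886, 1887, 1892, 1893 → 21.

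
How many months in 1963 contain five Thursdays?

4

A month of length L has five Thursdays iff its first Thursday is on day ≤ L−28 (so day 1–3 in a 31-day month, 1–2 in a 30-day month, day 1 in a leap February).
Checking each month of 1963: Jan starts Tue (31d) ✓; Feb starts Fri (28d); Mar starts Fri (31d); Apr starts Mon (30d); May starts Wed (31d) ✓; Jun starts Sat (30d); Jul starts Mon (31d); Aug starts Thu (31d) ✓; Sep starts Sun (30d); Oct starts Tue (31d) ✓; Nov starts Fri (30d); Dec starts Sun (31d).
Five-Thursday months: January, May, August, October → 4.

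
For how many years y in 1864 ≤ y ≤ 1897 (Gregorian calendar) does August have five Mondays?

15

August has 31 days; it has five Mondays when Monday falls among the first (month-length − 28) days — i.e. when August 1 is one of Monday/Sunday/Saturday.
August 1 by year: 1864:Mon✓ 1865:Tue 1866:Wed 1867:Thu 1868:Sat✓ 1869:Sun✓ 1870:Mon✓ 1871:Tue 1872:Thu 1873:Fri 1874:Sat✓ 1875:Sun✓ 1876:Tue 1877:Wed 1878:Thu …(4 more)… 1883:Wed 1884:Fri 1885:Sat✓ 1886:Sun✓ 1887:Mon✓ 1888:Wed 1889:Thu 1890:Fri 1891:Sat✓ 1892:Mon✓ 1893:Tue 1894:Wed 1895:Thu 1896:Sat✓ 1897:Sun✓
Years with five Mondays: 1864, 1868, 1869, 1870, 1874, 1875, 1880, 1881, 1885, 1886, 1887, 1891, 1892, 1896, 1897 → 15.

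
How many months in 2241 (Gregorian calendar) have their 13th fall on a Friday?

Check the 13th of each month of 2241: Jan 13: Wed, Feb 13: Sat, Mar 13: Sat, Apr 13: Tue, May 13: Thu, Jun 13: Sun, Jul 13: Tue, Aug 13: Fri, Sep 13: Mon, Oct 13: Wed, Nov 13: Sat, Dec 13: Mon.
Friday occurs in August — 1 month.

1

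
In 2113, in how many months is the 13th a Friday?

Check the 13th of each month of 2113: Jan 13: Fri, Feb 13: Mon, Mar 13: Mon, Apr 13: Thu, May 13: Sat, Jun 13: Tue, Jul 13: Thu, Aug 13: Sun, Sep 13: Wed, Oct 13: Fri, Nov 13: Mon, Dec 13: Wed.
Friday occurs in January, October — 2 months.

2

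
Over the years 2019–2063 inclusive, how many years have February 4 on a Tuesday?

7

Track February 4's weekday year by year (advancing +1, or +2 across a Feb 29):
  2019: Mon  2020: Tue (+1) ✓  2021: Thu (+2)  2022: Fri (+1)  2023: Sat (+1)
  2024: Sun (+1)  2025: Tue (+2) ✓  2026: Wed (+1)  2027: Thu (+1)  2028: Fri (+1)
  2029: Sun (+2)  2030: Mon (+1)  2031: Tue (+1) ✓  2032: Wed (+1)  … (17 more years) …
  2050: Fri (+1)  2051: Sat (+1)  2052: Sun (+1)  2053: Tue (+2) ✓  2054: Wed (+1)
  2055: Thu (+1)  2056: Fri (+1)  2057: Sun (+2)  2058: Mon (+1)  2059: Tue (+1) ✓
  2060: Wed (+1)  2061: Fri (+2)  2062: Sat (+1)  2063: Sun (+1)
Tuesday years: 2020, 2025, 2031, 2042, 2048, 2053, 2059 — 7 in total.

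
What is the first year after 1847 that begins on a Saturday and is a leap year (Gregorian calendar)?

Jan 1 advances by 2 weekdays after a leap year and by 1 after a common year.
1847: Jan 1 is Friday.
1848: Saturday (leap)
1848 begins on a Saturday and is a leap year.

1848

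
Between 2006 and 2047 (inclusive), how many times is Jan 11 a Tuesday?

Track Jan 11's weekday year by year (advancing +1, or +2 across a Feb 29):
  2006: Wed  2007: Thu (+1)  2008: Fri (+1)  2009: Sun (+2)  2010: Mon (+1)
  2011: Tue (+1) ✓  2012: Wed (+1)  2013: Fri (+2)  2014: Sat (+1)  2015: Sun (+1)
  2016: Mon (+1)  2017: Wed (+2)  2018: Thu (+1)  2019: Fri (+1)  … (14 more years) …
  2034: Wed (+1)  2035: Thu (+1)  2036: Fri (+1)  2037: Sun (+2)  2038: Mon (+1)
  2039: Tue (+1) ✓  2040: Wed (+1)  2041: Fri (+2)  2042: Sat (+1)  2043: Sun (+1)
  2044: Mon (+1)  2045: Wed (+2)  2046: Thu (+1)  2047: Fri (+1)
Tuesday years: 2011, 2022, 2028, 2033, 2039 — 5 in total.

5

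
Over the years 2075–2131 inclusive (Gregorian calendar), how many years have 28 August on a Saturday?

9

Track 28 August's weekday year by year (advancing +1, or +2 across a Feb 29):
  2075: Wed  2076: Fri (+2)  2077: Sat (+1) ✓  2078: Sun (+1)  2079: Mon (+1)
  2080: Wed (+2)  2081: Thu (+1)  2082: Fri (+1)  2083: Sat (+1) ✓  2084: Mon (+2)
  2085: Tue (+1)  2086: Wed (+1)  2087: Thu (+1)  2088: Sat (+2) ✓  … (29 more years) …
  2118: Sun (+1)  2119: Mon (+1)  2120: Wed (+2)  2121: Thu (+1)  2122: Fri (+1)
  2123: Sat (+1) ✓  2124: Mon (+2)  2125: Tue (+1)  2126: Wed (+1)  2127: Thu (+1)
  2128: Sat (+2) ✓  2129: Sun (+1)  2130: Mon (+1)  2131: Tue (+1)
Saturday years: 2077, 2083, 2088, 2094, 2100, 2106, 2117, 2123, 2128 — 9 in total.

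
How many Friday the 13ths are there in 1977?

Check the 13th of each month of 1977: Jan 13: Thu, Feb 13: Sun, Mar 13: Sun, Apr 13: Wed, May 13: Fri, Jun 13: Mon, Jul 13: Wed, Aug 13: Sat, Sep 13: Tue, Oct 13: Thu, Nov 13: Sun, Dec 13: Tue.
Friday occurs in May — 1 month.

1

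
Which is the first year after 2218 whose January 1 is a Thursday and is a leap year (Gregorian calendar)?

Jan 1 advances by 2 weekdays after a leap year and by 1 after a common year.
2218: Jan 1 is Thursday.
2219: Friday
2220: Saturday (leap)
2221: Monday
2222: Tuesday
2223: Wednesday
2224: Thursday (leap)
2224 begins on a Thursday and is a leap year.

2224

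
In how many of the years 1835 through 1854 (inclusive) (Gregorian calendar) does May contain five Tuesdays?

May has 31 days; it has five Tuesdays when Tuesday falls among the first (month-length − 28) days — i.e. when May 1 is one of Tuesday/Monday/Sunday.
May 1 by year: 1835:Fri 1836:Sun✓ 1837:Mon✓ 1838:Tue✓ 1839:Wed 1840:Fri 1841:Sat 1842:Sun✓ 1843:Mon✓ 1844:Wed 1845:Thu 1846:Fri 1847:Sat 1848:Mon✓ 1849:Tue✓ 1850:Wed 1851:Thu 1852:Sat 1853:Sun✓ 1854:Mon✓
Years with five Tuesdays: 1836, 1837, 1838, 1842, 1843, 1848, 1849, 1853, 1854 → 9.

9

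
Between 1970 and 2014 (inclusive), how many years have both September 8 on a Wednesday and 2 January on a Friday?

Check each year's weekday for September 8 and 2 January:
  1970: Tue/Fri  1971: Wed/Sat  1972: Fri/Sun  1973: Sat/Tue  1974: Sun/Wed  1975: Mon/Thu  1976: Wed/Fri ✓  1977: Thu/Sun  1978: Fri/Mon  1979: Sat/Tue  1980: Mon/Wed  1981: Tue/Fri  1982: Wed/Sat  1983: Thu/Sun  …(17 more)…  2001: Sat/Tue  2002: Sun/Wed  2003: Mon/Thu  2004: Wed/Fri ✓  2005: Thu/Sun  2006: Fri/Mon  2007: Sat/Tue  2008: Mon/Wed  2009: Tue/Fri  2010: Wed/Sat  2011: Thu/Sun  2012: Sat/Mon  2013: Sun/Wed  2014: Mon/Thu
Both conditions hold in: 1976, 2004 — 2.

2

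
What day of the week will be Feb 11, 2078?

Friday

January 1, 2078 is a Saturday.
February 11 is day 42 of the year, i.e. 41 days after Jan 1.
41 mod 7 = 6, so advance 6 weekdays from Saturday: Friday.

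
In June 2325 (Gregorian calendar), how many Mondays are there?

June 2325 has 30 days and begins on Monday.
The first Monday is June 1.
Mondays fall on 1, 8, 15, 22, 29 — that's 5.

5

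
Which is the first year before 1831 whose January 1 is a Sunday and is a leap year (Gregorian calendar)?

Jan 1 advances by 2 weekdays after a leap year and by 1 after a common year.
1831: Jan 1 is Saturday.
1830: Friday
1829: Thursday
1828: Tuesday (leap)
1827: Monday
1826: Sunday
1825: Saturday
1824: Thursday (leap)
1823: Wednesday
1822: Tuesday
1821: Monday
1820: Saturday (leap)
1819: Friday
1818: Thursday
1817: Wednesday
1816: Monday (leap)
1815: Sunday
1814: Saturday
1813: Friday
1812: Wednesday (leap)
1811: Tuesday
1810: Monday
1809: Sunday
1808: Friday (leap)
1807: Thursday
1806: Wednesday
1805: Tuesday
1804: Sunday (leap)
1804 begins on a Sunday and is a leap year.

1804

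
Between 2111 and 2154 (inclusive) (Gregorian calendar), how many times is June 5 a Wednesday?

Track June 5's weekday year by year (advancing +1, or +2 across a Feb 29):
  2111: Fri  2112: Sun (+2)  2113: Mon (+1)  2114: Tue (+1)  2115: Wed (+1) ✓
  2116: Fri (+2)  2117: Sat (+1)  2118: Sun (+1)  2119: Mon (+1)  2120: Wed (+2) ✓
  2121: Thu (+1)  2122: Fri (+1)  2123: Sat (+1)  2124: Mon (+2)  … (16 more years) …
  2141: Mon (+1)  2142: Tue (+1)  2143: Wed (+1) ✓  2144: Fri (+2)  2145: Sat (+1)
  2146: Sun (+1)  2147: Mon (+1)  2148: Wed (+2) ✓  2149: Thu (+1)  2150: Fri (+1)
  2151: Sat (+1)  2152: Mon (+2)  2153: Tue (+1)  2154: Wed (+1) ✓
Wednesday years: 2115, 2120, 2126, 2137, 2143, 2148, 2154 — 7 in total.

7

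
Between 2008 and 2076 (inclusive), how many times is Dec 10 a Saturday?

Track Dec 10's weekday year by year (advancing +1, or +2 across a Feb 29):
  2008: Wed  2009: Thu (+1)  2010: Fri (+1)  2011: Sat (+1) ✓  2012: Mon (+2)
  2013: Tue (+1)  2014: Wed (+1)  2015: Thu (+1)  2016: Sat (+2) ✓  2017: Sun (+1)
  2018: Mon (+1)  2019: Tue (+1)  2020: Thu (+2)  2021: Fri (+1)  … (41 more years) …
  2063: Mon (+1)  2064: Wed (+2)  2065: Thu (+1)  2066: Fri (+1)  2067: Sat (+1) ✓
  2068: Mon (+2)  2069: Tue (+1)  2070: Wed (+1)  2071: Thu (+1)  2072: Sat (+2) ✓
  2073: Sun (+1)  2074: Mon (+1)  2075: Tue (+1)  2076: Thu (+2)
Saturday years: 2011, 2016, 2022, 2033, 2039, 2044, 2050, 2061, 2067, 2072 — 10 in total.

10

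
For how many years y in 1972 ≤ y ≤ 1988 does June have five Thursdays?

5

June has 30 days; it has five Thursdays when Thursday falls among the first (month-length − 28) days — i.e. when June 1 is one of Thursday/Wednesday.
June 1 by year: 1972:Thu✓ 1973:Fri 1974:Sat 1975:Sun 1976:Tue 1977:Wed✓ 1978:Thu✓ 1979:Fri 1980:Sun 1981:Mon 1982:Tue 1983:Wed✓ 1984:Fri 1985:Sat 1986:Sun 1987:Mon 1988:Wed✓
Years with five Thursdays: 1972, 1977, 1978, 1983, 1988 → 5.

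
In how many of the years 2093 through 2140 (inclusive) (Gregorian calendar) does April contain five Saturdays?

13

April has 30 days; it has five Saturdays when Saturday falls among the first (month-length − 28) days — i.e. when April 1 is one of Saturday/Friday.
April 1 by year: 2093:Wed 2094:Thu 2095:Fri✓ 2096:Sun 2097:Mon 2098:Tue 2099:Wed 2100:Thu 2101:Fri✓ 2102:Sat✓ 2103:Sun 2104:Tue 2105:Wed 2106:Thu 2107:Fri✓ …(18 more)… 2126:Mon 2127:Tue 2128:Thu 2129:Fri✓ 2130:Sat✓ 2131:Sun 2132:Tue 2133:Wed 2134:Thu 2135:Fri✓ 2136:Sun 2137:Mon 2138:Tue 2139:Wed 2140:Fri✓
Years with five Saturdays: 2095, 2101, 2102, 2107, 2112, 2113, 2118, 2119, 2124, 2129, 2130, 2135, 2140 → 13.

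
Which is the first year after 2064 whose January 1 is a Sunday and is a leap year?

Jan 1 advances by 2 weekdays after a leap year and by 1 after a common year.
2064: Jan 1 is Tuesday (leap).
2065: Thursday
2066: Friday
2067: Saturday
2068: Sunday (leap)
2068 begins on a Sunday and is a leap year.

2068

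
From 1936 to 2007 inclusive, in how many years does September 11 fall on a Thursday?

10

Track September 11's weekday year by year (advancing +1, or +2 across a Feb 29):
  1936: Fri  1937: Sat (+1)  1938: Sun (+1)  1939: Mon (+1)  1940: Wed (+2)
  1941: Thu (+1) ✓  1942: Fri (+1)  1943: Sat (+1)  1944: Mon (+2)  1945: Tue (+1)
  1946: Wed (+1)  1947: Thu (+1) ✓  1948: Sat (+2)  1949: Sun (+1)  … (44 more years) …
  1994: Sun (+1)  1995: Mon (+1)  1996: Wed (+2)  1997: Thu (+1) ✓  1998: Fri (+1)
  1999: Sat (+1)  2000: Mon (+2)  2001: Tue (+1)  2002: Wed (+1)  2003: Thu (+1) ✓
  2004: Sat (+2)  2005: Sun (+1)  2006: Mon (+1)  2007: Tue (+1)
Thursday years: 1941, 1947, 1952, 1958, 1969, 1975, 1980, 1986, 1997, 2003 — 10 in total.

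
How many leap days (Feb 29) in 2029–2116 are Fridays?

Leap years in 2029–2116: 21 of them.
Feb 29 weekday advances by 5 (mod 7) from one leap year to the next four years later (or differs when a century non-leap intervenes).
Leap-day weekdays: 2032:Sun 2036:Fri✓ 2040:Wed 2044:Mon 2048:Sat 2052:Thu 2056:Tue 2060:Sun 2064:Fri✓ 2068:Wed 2072:Mon 2076:Sat 2080:Thu 2084:Tue 2088:Sun 2092:Fri✓ 2096:Wed 2104:Fri✓ 2108:Wed 2112:Mon 2116:Sat
Friday: 2036, 2064, 2092, 2104 → 4.

4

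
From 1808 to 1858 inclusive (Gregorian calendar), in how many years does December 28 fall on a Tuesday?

Track December 28's weekday year by year (advancing +1, or +2 across a Feb 29):
  1808: Wed  1809: Thu (+1)  1810: Fri (+1)  1811: Sat (+1)  1812: Mon (+2)
  1813: Tue (+1) ✓  1814: Wed (+1)  1815: Thu (+1)  1816: Sat (+2)  1817: Sun (+1)
  1818: Mon (+1)  1819: Tue (+1) ✓  1820: Thu (+2)  1821: Fri (+1)  … (23 more years) …
  1845: Sun (+1)  1846: Mon (+1)  1847: Tue (+1) ✓  1848: Thu (+2)  1849: Fri (+1)
  1850: Sat (+1)  1851: Sun (+1)  1852: Tue (+2) ✓  1853: Wed (+1)  1854: Thu (+1)
  1855: Fri (+1)  1856: Sun (+2)  1857: Mon (+1)  1858: Tue (+1) ✓
Tuesday years: 1813, 1819, 1824, 1830, 1841, 1847, 1852, 1858 — 8 in total.

8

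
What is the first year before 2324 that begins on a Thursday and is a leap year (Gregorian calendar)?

2320

Jan 1 advances by 2 weekdays after a leap year and by 1 after a common year.
2324: Jan 1 is Tuesday (leap).
2323: Monday
2322: Sunday
2321: Saturday
2320: Thursday (leap)
2320 begins on a Thursday and is a leap year.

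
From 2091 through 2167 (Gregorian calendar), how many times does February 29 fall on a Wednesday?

Leap years in 2091–2167: 18 of them.
Feb 29 weekday advances by 5 (mod 7) from one leap year to the next four years later (or differs when a century non-leap intervenes).
Leap-day weekdays: 2092:Fri 2096:Wed✓ 2104:Fri 2108:Wed✓ 2112:Mon 2116:Sat 2120:Thu 2124:Tue 2128:Sun 2132:Fri 2136:Wed✓ 2140:Mon 2144:Sat 2148:Thu 2152:Tue 2156:Sun 2160:Fri 2164:Wed✓
Wednesday: 2096, 2108, 2136, 2164 → 4.

4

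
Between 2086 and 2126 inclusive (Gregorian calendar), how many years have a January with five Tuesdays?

January has 31 days; it has five Tuesdays when Tuesday falls among the first (month-length − 28) days — i.e. when January 1 is one of Tuesday/Monday/Sunday.
January 1 by year: 2086:Tue✓ 2087:Wed 2088:Thu 2089:Sat 2090:Sun✓ 2091:Mon✓ 2092:Tue✓ 2093:Thu 2094:Fri 2095:Sat 2096:Sun✓ 2097:Tue✓ 2098:Wed 2099:Thu 2100:Fri …(11 more)… 2112:Fri 2113:Sun✓ 2114:Mon✓ 2115:Tue✓ 2116:Wed 2117:Fri 2118:Sat 2119:Sun✓ 2120:Mon✓ 2121:Wed 2122:Thu 2123:Fri 2124:Sat 2125:Mon✓ 2126:Tue✓
Years with five Tuesdays: 2086, 2090, 2091, 2092, 2096, 2097, 2102, 2103, 2104, 2108, 2109, 2113, 2114, 2115, 2119, 2120, 2125, 2126 → 18.

18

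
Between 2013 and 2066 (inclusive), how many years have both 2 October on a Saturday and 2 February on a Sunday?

0

Check each year's weekday for 2 October and 2 February:
  2013: Wed/Sat  2014: Thu/Sun  2015: Fri/Mon  2016: Sun/Tue  2017: Mon/Thu  2018: Tue/Fri  2019: Wed/Sat  2020: Fri/Sun  2021: Sat/Tue  2022: Sun/Wed  2023: Mon/Thu  2024: Wed/Fri  2025: Thu/Sun  2026: Fri/Mon  …(26 more)…  2053: Thu/Sun  2054: Fri/Mon  2055: Sat/Tue  2056: Mon/Wed  2057: Tue/Fri  2058: Wed/Sat  2059: Thu/Sun  2060: Sat/Mon  2061: Sun/Wed  2062: Mon/Thu  2063: Tue/Fri  2064: Thu/Sat  2065: Fri/Mon  2066: Sat/Tue
Both conditions hold in: no year — 0.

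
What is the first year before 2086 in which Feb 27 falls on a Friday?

From one year to the next, a fixed date's weekday advances by 1, or by 2 when a Feb 29 lies between the two dates.
2086: February 27 is Wednesday.
2085: Tuesday (−1)
2084: Sunday (−2)
2083: Saturday (−1)
2082: Friday (−1)
Feb 27 falls on a Friday in 2082.

2082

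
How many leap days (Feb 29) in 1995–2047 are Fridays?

Leap years in 1995–2047: 13 of them.
Feb 29 weekday advances by 5 (mod 7) from one leap year to the next four years later (or differs when a century non-leap intervenes).
Leap-day weekdays: 1996:Thu 2000:Tue 2004:Sun 2008:Fri✓ 2012:Wed 2016:Mon 2020:Sat 2024:Thu 2028:Tue 2032:Sun 2036:Fri✓ 2040:Wed 2044:Mon
Friday: 2008, 2036 → 2.

2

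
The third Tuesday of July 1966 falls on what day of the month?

July 1, 1966 is a Friday, so the first Tuesday is the 5th.
The third Tuesday is 5 + 14 = 19.

19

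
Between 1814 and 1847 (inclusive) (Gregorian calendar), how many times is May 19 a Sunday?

5

Track May 19's weekday year by year (advancing +1, or +2 across a Feb 29):
  1814: Thu  1815: Fri (+1)  1816: Sun (+2) ✓  1817: Mon (+1)  1818: Tue (+1)
  1819: Wed (+1)  1820: Fri (+2)  1821: Sat (+1)  1822: Sun (+1) ✓  1823: Mon (+1)
  1824: Wed (+2)  1825: Thu (+1)  1826: Fri (+1)  1827: Sat (+1)  … (6 more years) …
  1834: Mon (+1)  1835: Tue (+1)  1836: Thu (+2)  1837: Fri (+1)  1838: Sat (+1)
  1839: Sun (+1) ✓  1840: Tue (+2)  1841: Wed (+1)  1842: Thu (+1)  1843: Fri (+1)
  1844: Sun (+2) ✓  1845: Mon (+1)  1846: Tue (+1)  1847: Wed (+1)
Sunday years: 1816, 1822, 1833, 1839, 1844 — 5 in total.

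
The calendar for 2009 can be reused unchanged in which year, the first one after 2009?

2015

Two years share a calendar iff Jan 1 falls on the same weekday and both are leap or both are common. 2009: Jan 1 is Thursday, common year.
2010: Jan 1 Friday, common
2011: Jan 1 Saturday, common
2012: Jan 1 Sunday, leap
2013: Jan 1 Tuesday, common
2014: Jan 1 Wednesday, common
2015: Jan 1 Thursday, common
2015 matches on both conditions.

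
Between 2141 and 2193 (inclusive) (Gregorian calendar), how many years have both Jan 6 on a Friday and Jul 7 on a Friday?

6

Check each year's weekday for Jan 6 and Jul 7:
  2141: Fri/Fri ✓  2142: Sat/Sat  2143: Sun/Sun  2144: Mon/Tue  2145: Wed/Wed  2146: Thu/Thu  2147: Fri/Fri ✓  2148: Sat/Sun  2149: Mon/Mon  2150: Tue/Tue  2151: Wed/Wed  2152: Thu/Fri  2153: Sat/Sat  2154: Sun/Sun  …(25 more)…  2180: Thu/Fri  2181: Sat/Sat  2182: Sun/Sun  2183: Mon/Mon  2184: Tue/Wed  2185: Thu/Thu  2186: Fri/Fri ✓  2187: Sat/Sat  2188: Sun/Mon  2189: Tue/Tue  2190: Wed/Wed  2191: Thu/Thu  2192: Fri/Sat  2193: Sun/Sun
Both conditions hold in: 2141, 2147, 2158, 2169, 2175, 2186 — 6.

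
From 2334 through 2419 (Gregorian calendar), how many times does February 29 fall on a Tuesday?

3

Leap years in 2334–2419: 21 of them.
Feb 29 weekday advances by 5 (mod 7) from one leap year to the next four years later (or differs when a century non-leap intervenes).
Leap-day weekdays: 2336:Sat 2340:Thu 2344:Tue✓ 2348:Sun 2352:Fri 2356:Wed 2360:Mon 2364:Sat 2368:Thu 2372:Tue✓ 2376:Sun 2380:Fri 2384:Wed 2388:Mon 2392:Sat 2396:Thu 2400:Tue✓ 2404:Sun 2408:Fri 2412:Wed 2416:Mon
Tuesday: 2344, 2372, 2400 → 3.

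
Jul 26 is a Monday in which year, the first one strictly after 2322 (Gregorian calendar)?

2326

From one year to the next, a fixed date's weekday advances by 1, or by 2 when a Feb 29 lies between the two dates.
2322: July 26 is Wednesday.
2323: Thursday (+1)
2324: Saturday (+2)
2325: Sunday (+1)
2326: Monday (+1)
Jul 26 falls on a Monday in 2326.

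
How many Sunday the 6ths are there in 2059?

Check the 6th of each month of 2059: Jan 6: Mon, Feb 6: Thu, Mar 6: Thu, Apr 6: Sun, May 6: Tue, Jun 6: Fri, Jul 6: Sun, Aug 6: Wed, Sep 6: Sat, Oct 6: Mon, Nov 6: Thu, Dec 6: Sat.
Sunday occurs in April, July — 2 months.

2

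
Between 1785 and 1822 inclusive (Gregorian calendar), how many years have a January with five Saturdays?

January has 31 days; it has five Saturdays when Saturday falls among the first (month-length − 28) days — i.e. when January 1 is one of Saturday/Friday/Thursday.
January 1 by year: 1785:Sat✓ 1786:Sun 1787:Mon 1788:Tue 1789:Thu✓ 1790:Fri✓ 1791:Sat✓ 1792:Sun 1793:Tue 1794:Wed 1795:Thu✓ 1796:Fri✓ 1797:Sun 1798:Mon 1799:Tue …(8 more)… 1808:Fri✓ 1809:Sun 1810:Mon 1811:Tue 1812:Wed 1813:Fri✓ 1814:Sat✓ 1815:Sun 1816:Mon 1817:Wed 1818:Thu✓ 1819:Fri✓ 1820:Sat✓ 1821:Mon 1822:Tue
Years with five Saturdays: 1785, 1789, 1790, 1791, 1795, 1796, 1801, 1802, 1803, 1807, 1808, 1813, 1814, 1818, 1819, 1820 → 16.

16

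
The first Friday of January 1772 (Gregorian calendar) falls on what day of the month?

3

January 1, 1772 is a Wednesday, so the first Friday is the 3rd.
The first Friday is 3 + 0 = 3.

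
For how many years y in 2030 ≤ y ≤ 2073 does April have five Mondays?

April has 30 days; it has five Mondays when Monday falls among the first (month-length − 28) days — i.e. when April 1 is one of Monday/Sunday.
April 1 by year: 2030:Mon✓ 2031:Tue 2032:Thu 2033:Fri 2034:Sat 2035:Sun✓ 2036:Tue 2037:Wed 2038:Thu 2039:Fri 2040:Sun✓ 2041:Mon✓ 2042:Tue 2043:Wed 2044:Fri …(14 more)… 2059:Tue 2060:Thu 2061:Fri 2062:Sat 2063:Sun✓ 2064:Tue 2065:Wed 2066:Thu 2067:Fri 2068:Sun✓ 2069:Mon✓ 2070:Tue 2071:Wed 2072:Fri 2073:Sat
Years with five Mondays: 2030, 2035, 2040, 2041, 2046, 2047, 2052, 2057, 2058, 2063, 2068, 2069 → 12.

12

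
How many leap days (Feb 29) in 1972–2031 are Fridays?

Leap years in 1972–2031: 15 of them.
Feb 29 weekday advances by 5 (mod 7) from one leap year to the next four years later (or differs when a century non-leap intervenes).
Leap-day weekdays: 1972:Tue 1976:Sun 1980:Fri✓ 1984:Wed 1988:Mon 1992:Sat 1996:Thu 2000:Tue 2004:Sun 2008:Fri✓ 2012:Wed 2016:Mon 2020:Sat 2024:Thu 2028:Tue
Friday: 1980, 2008 → 2.

2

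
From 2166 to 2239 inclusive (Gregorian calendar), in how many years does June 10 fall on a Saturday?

Track June 10's weekday year by year (advancing +1, or +2 across a Feb 29):
  2166: Tue  2167: Wed (+1)  2168: Fri (+2)  2169: Sat (+1) ✓  2170: Sun (+1)
  2171: Mon (+1)  2172: Wed (+2)  2173: Thu (+1)  2174: Fri (+1)  2175: Sat (+1) ✓
  2176: Mon (+2)  2177: Tue (+1)  2178: Wed (+1)  2179: Thu (+1)  … (46 more years) …
  2226: Sat (+1) ✓  2227: Sun (+1)  2228: Tue (+2)  2229: Wed (+1)  2230: Thu (+1)
  2231: Fri (+1)  2232: Sun (+2)  2233: Mon (+1)  2234: Tue (+1)  2235: Wed (+1)
  2236: Fri (+2)  2237: Sat (+1) ✓  2238: Sun (+1)  2239: Mon (+1)
Saturday years: 2169, 2175, 2180, 2186, 2197, 2209, 2215, 2220, 2226, 2237 — 10 in total.

10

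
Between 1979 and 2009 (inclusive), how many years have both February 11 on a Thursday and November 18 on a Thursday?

Check each year's weekday for February 11 and November 18:
  1979: Sun/Sun  1980: Mon/Tue  1981: Wed/Wed  1982: Thu/Thu ✓  1983: Fri/Fri  1984: Sat/Sun  1985: Mon/Mon  1986: Tue/Tue  1987: Wed/Wed  1988: Thu/Fri  1989: Sat/Sat  1990: Sun/Sun  1991: Mon/Mon  1992: Tue/Wed  …(3 more)…  1996: Sun/Mon  1997: Tue/Tue  1998: Wed/Wed  1999: Thu/Thu ✓  2000: Fri/Sat  2001: Sun/Sun  2002: Mon/Mon  2003: Tue/Tue  2004: Wed/Thu  2005: Fri/Fri  2006: Sat/Sat  2007: Sun/Sun  2008: Mon/Tue  2009: Wed/Wed
Both conditions hold in: 1982, 1993, 1999 — 3.

3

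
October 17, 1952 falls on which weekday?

Friday

January 1, 1952 is a Tuesday.
October 17 is day 291 of the year, i.e. 290 days after Jan 1.
290 mod 7 = 3, so advance 3 weekdays from Tuesday: Friday.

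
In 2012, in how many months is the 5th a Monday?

2

Check the 5th of each month of 2012: Jan 5: Thu, Feb 5: Sun, Mar 5: Mon, Apr 5: Thu, May 5: Sat, Jun 5: Tue, Jul 5: Thu, Aug 5: Sun, Sep 5: Wed, Oct 5: Fri, Nov 5: Mon, Dec 5: Wed.
Monday occurs in March, November — 2 months.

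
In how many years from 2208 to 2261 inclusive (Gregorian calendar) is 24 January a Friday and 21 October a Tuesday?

5

Check each year's weekday for 24 January and 21 October:
  2208: Sun/Fri  2209: Tue/Sat  2210: Wed/Sun  2211: Thu/Mon  2212: Fri/Wed  2213: Sun/Thu  2214: Mon/Fri  2215: Tue/Sat  2216: Wed/Mon  2217: Fri/Tue ✓  2218: Sat/Wed  2219: Sun/Thu  2220: Mon/Sat  2221: Wed/Sun  …(26 more)…  2248: Mon/Sat  2249: Wed/Sun  2250: Thu/Mon  2251: Fri/Tue ✓  2252: Sat/Thu  2253: Mon/Fri  2254: Tue/Sat  2255: Wed/Sun  2256: Thu/Tue  2257: Sat/Wed  2258: Sun/Thu  2259: Mon/Fri  2260: Tue/Sun  2261: Thu/Mon
Both conditions hold in: 2217, 2223, 2234, 2245, 2251 — 5.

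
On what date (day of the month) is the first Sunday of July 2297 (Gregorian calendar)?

4

July 1, 2297 is a Thursday, so the first Sunday is the 4th.
The first Sunday is 4 + 0 = 4.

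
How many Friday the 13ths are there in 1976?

2

Check the 13th of each month of 1976: Jan 13: Tue, Feb 13: Fri, Mar 13: Sat, Apr 13: Tue, May 13: Thu, Jun 13: Sun, Jul 13: Tue, Aug 13: Fri, Sep 13: Mon, Oct 13: Wed, Nov 13: Sat, Dec 13: Mon.
Friday occurs in February, August — 2 months.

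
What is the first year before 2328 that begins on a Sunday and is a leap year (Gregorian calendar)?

Jan 1 advances by 2 weekdays after a leap year and by 1 after a common year.
2328: Jan 1 is Sunday (leap).
2327: Saturday
2326: Friday
2325: Thursday
2324: Tuesday (leap)
2323: Monday
2322: Sunday
2321: Saturday
2320: Thursday (leap)
2319: Wednesday
2318: Tuesday
2317: Monday
2316: Saturday (leap)
2315: Friday
2314: Thursday
2313: Wednesday
2312: Monday (leap)
2311: Sunday
2310: Saturday
2309: Friday
2308: Wednesday (leap)
2307: Tuesday
2306: Monday
2305: Sunday
2304: Friday (leap)
2303: Thursday
2302: Wednesday
2301: Tuesday
2300: Monday
2299: Sunday
2298: Saturday
2297: Friday
2296: Wednesday (leap)
2295: Tuesday
2294: Monday
2293: Sunday
2292: Friday (leap)
2291: Thursday
2290: Wednesday
2289: Tuesday
2288: Sunday (leap)
2288 begins on a Sunday and is a leap year.

2288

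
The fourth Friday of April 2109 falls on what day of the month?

April 1, 2109 is a Monday, so the first Friday is the 5th.
The fourth Friday is 5 + 21 = 26.

26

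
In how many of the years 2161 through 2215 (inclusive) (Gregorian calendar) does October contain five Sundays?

23

October has 31 days; it has five Sundays when Sunday falls among the first (month-length − 28) days — i.e. when October 1 is one of Sunday/Saturday/Friday.
October 1 by year: 2161:Thu 2162:Fri✓ 2163:Sat✓ 2164:Mon 2165:Tue 2166:Wed 2167:Thu 2168:Sat✓ 2169:Sun✓ 2170:Mon 2171:Tue 2172:Thu 2173:Fri✓ 2174:Sat✓ 2175:Sun✓ …(25 more)… 2201:Thu 2202:Fri✓ 2203:Sat✓ 2204:Mon 2205:Tue 2206:Wed 2207:Thu 2208:Sat✓ 2209:Sun✓ 2210:Mon 2211:Tue 2212:Thu 2213:Fri✓ 2214:Sat✓ 2215:Sun✓
Years with five Sundays: 2162, 2163, 2168, 2169, 2173, 2174, 2175, 2179, 2180, 2184, 2185, 2186, 2190, 2191, 2196, 2197, 2202, 2203, 2208, 2209, 2213, 2214, 2215 → 23.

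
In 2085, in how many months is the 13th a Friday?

Check the 13th of each month of 2085: Jan 13: Sat, Feb 13: Tue, Mar 13: Tue, Apr 13: Fri, May 13: Sun, Jun 13: Wed, Jul 13: Fri, Aug 13: Mon, Sep 13: Thu, Oct 13: Sat, Nov 13: Tue, Dec 13: Thu.
Friday occurs in April, July — 2 months.

2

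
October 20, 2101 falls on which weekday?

Thursday

January 1, 2101 is a Saturday.
October 20 is day 293 of the year, i.e. 292 days after Jan 1.
292 mod 7 = 5, so advance 5 weekdays from Saturday: Thursday.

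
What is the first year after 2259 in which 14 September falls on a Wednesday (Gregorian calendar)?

From one year to the next, a fixed date's weekday advances by 1, or by 2 when a Feb 29 lies between the two dates.
2259: September 14 is Wednesday.
2260: Friday (+2)
2261: Saturday (+1)
2262: Sunday (+1)
2263: Monday (+1)
2264: Wednesday (+2)
14 September falls on a Wednesday in 2264.

2264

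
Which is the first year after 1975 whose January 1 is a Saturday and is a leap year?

2000

Jan 1 advances by 2 weekdays after a leap year and by 1 after a common year.
1975: Jan 1 is Wednesday.
1976: Thursday (leap)
1977: Saturday
1978: Sunday
1979: Monday
1980: Tuesday (leap)
1981: Thursday
1982: Friday
1983: Saturday
1984: Sunday (leap)
1985: Tuesday
1986: Wednesday
1987: Thursday
1988: Friday (leap)
1989: Sunday
1990: Monday
1991: Tuesday
1992: Wednesday (leap)
1993: Friday
1994: Saturday
1995: Sunday
1996: Monday (leap)
1997: Wednesday
1998: Thursday
1999: Friday
2000: Saturday (leap)
2000 begins on a Saturday and is a leap year.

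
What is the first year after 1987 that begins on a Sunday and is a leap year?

2012

Jan 1 advances by 2 weekdays after a leap year and by 1 after a common year.
1987: Jan 1 is Thursday.
1988: Friday (leap)
1989: Sunday
1990: Monday
1991: Tuesday
1992: Wednesday (leap)
1993: Friday
1994: Saturday
1995: Sunday
1996: Monday (leap)
1997: Wednesday
1998: Thursday
1999: Friday
2000: Saturday (leap)
2001: Monday
2002: Tuesday
2003: Wednesday
2004: Thursday (leap)
2005: Saturday
2006: Sunday
2007: Monday
2008: Tuesday (leap)
2009: Thursday
2010: Friday
2011: Saturday
2012: Sunday (leap)
2012 begins on a Sunday and is a leap year.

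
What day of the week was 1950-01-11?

January 1, 1950 is a Sunday.
January 11 is day 11 of the year, i.e. 10 days after Jan 1.
10 mod 7 = 3, so advance 3 weekdays from Sunday: Wednesday.

Wednesday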